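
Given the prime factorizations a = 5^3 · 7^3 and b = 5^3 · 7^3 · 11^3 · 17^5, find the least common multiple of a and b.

max exponent per prime: 5^3 · 7^3 · 11^3 · 17^5 = 81026446972625

81026446972625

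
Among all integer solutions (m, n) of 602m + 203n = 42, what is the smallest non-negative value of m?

Euclid: 602 = 2·203 + 196; 203 = 1·196 + 7; 196 = 28·7 + 0 → gcd = 7; 42 = 7·6.
Back-substitution yields 602·(-1) + 203·(3) = 7, so one solution is m = -1·6 = -6, n = 3·6 = 18.
Solutions in m differ by 203/7 = 29; the one in [0, 29) is -6 mod 29 = 23.

23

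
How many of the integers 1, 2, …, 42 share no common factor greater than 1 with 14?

Prime factors of 14: 2, 7. Count integers ≤ 42 divisible by none of them.
By inclusion–exclusion: 42 − ⌊42/2⌋ − ⌊42/7⌋ + ⌊42/14⌋ = 18.

18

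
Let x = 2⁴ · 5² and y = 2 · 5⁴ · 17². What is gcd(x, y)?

min exponent per shared prime: 2 · 5² = 50

50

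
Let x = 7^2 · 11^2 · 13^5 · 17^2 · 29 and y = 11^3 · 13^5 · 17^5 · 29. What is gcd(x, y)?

376528602593

min exponent per shared prime: 11^2 · 13^5 · 17^2 · 29 = 376528602593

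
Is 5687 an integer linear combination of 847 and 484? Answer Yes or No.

Yes

By Bézout, 847u + 484v = 5687 has integer solutions iff gcd(847, 484) | 5687.
Euclid: 847 = 1·484 + 363; 484 = 1·363 + 121; 363 = 3·121 + 0. gcd = 121; 5687 mod 121 = 0. Yes.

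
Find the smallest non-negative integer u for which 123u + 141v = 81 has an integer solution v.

Euclid: 141 = 1·123 + 18; 123 = 6·18 + 15; 18 = 1·15 + 3; 15 = 5·3 + 0 → gcd = 3; 81 = 3·27.
Back-substitution yields 123·(-8) + 141·(7) = 3, so one solution is u = -8·27 = -216, v = 7·27 = 189.
Solutions in u differ by 141/3 = 47; the one in [0, 47) is -216 mod 47 = 19.

19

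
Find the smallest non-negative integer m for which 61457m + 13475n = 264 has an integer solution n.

Euclid: 61457 = 4·13475 + 7557; 13475 = 1·7557 + 5918; 7557 = 1·5918 + 1639; 5918 = 3·1639 + 1001; 1639 = 1·1001 + 638; 1001 = 1·638 + 363; 638 = 1·363 + 275; 363 = 1·275 + 88; 275 = 3·88 + 11; 88 = 8·11 + 0 → gcd = 11; 264 = 11·24.
Back-substitution yields 61457·(148) + 13475·(-675) = 11, so one solution is m = 148·24 = 3552, n = -675·24 = -16200.
Solutions in m differ by 13475/11 = 1225; the one in [0, 1225) is 3552 mod 1225 = 1102.

1102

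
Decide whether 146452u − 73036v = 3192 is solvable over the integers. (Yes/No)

Yes

gcd(146452, 73036): 146452 = 2·73036 + 380; 73036 = 192·380 + 76; 380 = 5·76 + 0 → 76
76 divides 3192, so a solution exists.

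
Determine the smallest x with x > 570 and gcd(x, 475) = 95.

gcd(x, 475) = 95 forces 95 | x; write x = 95s. Then gcd(95s, 95·5) = 95·gcd(s, 5), so need gcd(s, 5) = 1.
95s > 570 gives s ≥ 7. The least s ≥ 7 coprime to 5 is 7, so x = 95·7 = 665.

665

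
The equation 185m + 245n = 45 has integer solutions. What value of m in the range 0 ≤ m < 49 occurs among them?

Euclid: 245 = 1·185 + 60; 185 = 3·60 + 5; 60 = 12·5 + 0 → gcd = 5; 45 = 5·9.
Back-substitution yields 185·(4) + 245·(-3) = 5, so one solution is m = 4·9 = 36, n = -3·9 = -27.
Solutions in m differ by 245/5 = 49; the one in [0, 49) is 36 mod 49 = 36.

36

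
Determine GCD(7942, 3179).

Euclid: 7942 = 2·3179 + 1584; 3179 = 2·1584 + 11; 1584 = 144·11 + 0. Last nonzero remainder: 11.

11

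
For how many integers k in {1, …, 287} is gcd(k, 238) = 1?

116

238 = 2·7·17. Inclusion–exclusion on these primes:
287 − ⌊287/2⌋ − ⌊287/7⌋ − ⌊287/17⌋ + ⌊287/14⌋ + ⌊287/34⌋ + ⌊287/119⌋ − ⌊287/238⌋ = 116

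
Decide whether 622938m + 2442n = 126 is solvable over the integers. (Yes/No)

Yes

gcd(622938, 2442): 622938 = 255·2442 + 228; 2442 = 10·228 + 162; 228 = 1·162 + 66; 162 = 2·66 + 30; 66 = 2·30 + 6; 30 = 5·6 + 0 → 6
6 divides 126, so a solution exists.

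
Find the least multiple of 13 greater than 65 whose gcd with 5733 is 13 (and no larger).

104

Multiples of 13 above 65: 13·6, 13·7, … . Need the cofactor coprime to 5733/13 = 441.
Checking s = 6, 7, … the first with gcd(s, 441) = 1 is s = 8, giving 104.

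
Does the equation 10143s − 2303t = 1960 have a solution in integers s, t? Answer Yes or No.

gcd(10143, 2303): 10143 = 4·2303 + 931; 2303 = 2·931 + 441; 931 = 2·441 + 49; 441 = 9·49 + 0 → 49
49 divides 1960, so a solution exists.

Yes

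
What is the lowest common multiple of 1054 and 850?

26350

1054 = 2 · 17 · 31; 850 = 2 · 5² · 17
max exponents: 2 · 5² · 17 · 31 = 26350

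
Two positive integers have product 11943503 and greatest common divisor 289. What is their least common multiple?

41327

Since gcd(a,b)·lcm(a,b) = ab, lcm = 11943503/289 = 41327.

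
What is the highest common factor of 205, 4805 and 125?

5

gcd(205, 4805): 4805 = 23·205 + 90; 205 = 2·90 + 25; 90 = 3·25 + 15; 25 = 1·15 + 10; 15 = 1·10 + 5; 10 = 2·5 + 0 → 5
gcd(5, 125): 125 = 25·5 + 0 → 5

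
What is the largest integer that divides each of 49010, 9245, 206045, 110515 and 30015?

49010 = 2 · 5 · 13² · 29; 9245 = 5 · 43²; 206045 = 5 · 7² · 29²; 110515 = 5 · 23 · 31²; 30015 = 3² · 5 · 23 · 29
gcd takes min exponent of each prime: 5 = 5

5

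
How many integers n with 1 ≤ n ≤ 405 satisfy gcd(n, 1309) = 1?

Prime factors of 1309: 7, 11, 17. Count integers ≤ 405 divisible by none of them.
By inclusion–exclusion: 405 − ⌊405/7⌋ − ⌊405/11⌋ − ⌊405/17⌋ + ⌊405/77⌋ + ⌊405/119⌋ + ⌊405/187⌋ − ⌊405/1309⌋ = 299.

299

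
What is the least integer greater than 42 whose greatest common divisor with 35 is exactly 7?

35 = 7·5. Any t with gcd(t, 35) = 7 is a multiple of 7, say 7s, with s coprime to 5.
Need s > 42/7, so s ≥ 7. First s ≥ 7 with gcd(s, 5) = 1 is s = 7. Thus t = 7·7 = 49.

49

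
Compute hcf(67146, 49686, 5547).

3

67146 = 2 · 3 · 19² · 31; 49686 = 2 · 3 · 7² · 13²; 5547 = 3 · 43²
gcd takes min exponent of each prime: 3 = 3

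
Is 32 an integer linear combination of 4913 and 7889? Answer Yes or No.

Yes

By Bézout, 4913p − 7889q = 32 has integer solutions iff gcd(4913, 7889) | 32.
Euclid: 7889 = 1·4913 + 2976; 4913 = 1·2976 + 1937; 2976 = 1·1937 + 1039; 1937 = 1·1039 + 898; 1039 = 1·898 + 141; 898 = 6·141 + 52; 141 = 2·52 + 37; 52 = 1·37 + 15; 37 = 2·15 + 7; 15 = 2·7 + 1; 7 = 7·1 + 0. gcd = 1; 32 mod 1 = 0. Yes.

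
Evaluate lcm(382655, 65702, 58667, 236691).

718596242910

382655 = 5 · 7 · 13 · 29²; 65702 = 2 · 7 · 13 · 19²; 58667 = 7 · 17² · 29; 236691 = 3² · 7 · 13 · 17²
lcm takes max exponent of each prime: 2 · 3² · 5 · 7 · 13 · 17² · 19² · 29² = 718596242910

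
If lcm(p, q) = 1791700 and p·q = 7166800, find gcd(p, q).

4

gcd·lcm = product, so gcd = 7166800/1791700 = 4.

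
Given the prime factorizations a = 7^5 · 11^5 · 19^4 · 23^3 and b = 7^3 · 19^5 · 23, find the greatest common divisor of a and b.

min exponent per shared prime: 7^3 · 19^4 · 23 = 1028102369

1028102369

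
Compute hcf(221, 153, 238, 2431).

221 = 13 · 17; 153 = 3² · 17; 238 = 2 · 7 · 17; 2431 = 11 · 13 · 17
gcd takes min exponent of each prime: 17 = 17

17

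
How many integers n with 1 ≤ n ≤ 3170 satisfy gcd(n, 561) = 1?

1809

561 = 3·11·17. Inclusion–exclusion on these primes:
3170 − ⌊3170/3⌋ − ⌊3170/11⌋ − ⌊3170/17⌋ + ⌊3170/33⌋ + ⌊3170/51⌋ + ⌊3170/187⌋ − ⌊3170/561⌋ = 1809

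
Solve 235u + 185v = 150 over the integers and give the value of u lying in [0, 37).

Euclid: 235 = 1·185 + 50; 185 = 3·50 + 35; 50 = 1·35 + 15; 35 = 2·15 + 5; 15 = 3·5 + 0 → gcd = 5; 150 = 5·30.
Back-substitution yields 235·(-11) + 185·(14) = 5, so one solution is u = -11·30 = -330, v = 14·30 = 420.
Solutions in u differ by 185/5 = 37; the one in [0, 37) is -330 mod 37 = 3.

3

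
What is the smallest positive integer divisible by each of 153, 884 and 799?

373932

lcm(153, 884) = 153·884/gcd = 135252/17 = 7956
lcm(7956, 799) = 7956·799/gcd = 6356844/17 = 373932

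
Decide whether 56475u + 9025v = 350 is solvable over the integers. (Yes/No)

Yes

gcd(56475, 9025): 56475 = 6·9025 + 2325; 9025 = 3·2325 + 2050; 2325 = 1·2050 + 275; 2050 = 7·275 + 125; 275 = 2·125 + 25; 125 = 5·25 + 0 → 25
25 divides 350, so a solution exists.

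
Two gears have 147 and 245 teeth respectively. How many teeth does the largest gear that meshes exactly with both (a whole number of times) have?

147 = 3 · 7²
245 = 5 · 7²
Common: 7² = 49

49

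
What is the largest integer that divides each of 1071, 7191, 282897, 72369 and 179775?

gcd(1071, 7191): 7191 = 6·1071 + 765; 1071 = 1·765 + 306; 765 = 2·306 + 153; 306 = 2·153 + 0 → 153
gcd(153, 282897): 282897 = 1849·153 + 0 → 153
gcd(153, 72369): 72369 = 473·153 + 0 → 153
gcd(153, 179775): 179775 = 1175·153 + 0 → 153

153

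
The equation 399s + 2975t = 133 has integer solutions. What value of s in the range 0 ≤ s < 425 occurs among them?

gcd(399, 2975) = 7 (Euclid: 2975 = 7·399 + 182; 399 = 2·182 + 35; 182 = 5·35 + 7; 35 = 5·7 + 0), and 7 | 133.
Extended Euclid: 399·(-82) + 2975·(11) = 7. Scale by 19: s₀ = -1558.
General solution s = s₀ + 425k; reducing mod 425 gives s = 142 (and t = -19).

142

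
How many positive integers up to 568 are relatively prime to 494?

248

494 = 2·13·19. Inclusion–exclusion on these primes:
568 − ⌊568/2⌋ − ⌊568/13⌋ − ⌊568/19⌋ + ⌊568/26⌋ + ⌊568/38⌋ + ⌊568/247⌋ − ⌊568/494⌋ = 248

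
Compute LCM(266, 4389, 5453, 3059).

8277654

lcm(266, 4389) = 266·4389/gcd = 1167474/133 = 8778
lcm(8778, 5453) = 8778·5453/gcd = 47866434/133 = 359898
lcm(359898, 3059) = 359898·3059/gcd = 1100927982/133 = 8277654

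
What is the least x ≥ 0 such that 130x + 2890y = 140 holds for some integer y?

90

Euclid: 2890 = 22·130 + 30; 130 = 4·30 + 10; 30 = 3·10 + 0 → gcd = 10; 140 = 10·14.
Back-substitution yields 130·(89) + 2890·(-4) = 10, so one solution is x = 89·14 = 1246, y = -4·14 = -56.
Solutions in x differ by 2890/10 = 289; the one in [0, 289) is 1246 mod 289 = 90.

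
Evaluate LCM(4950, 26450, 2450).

4950 = 2 · 3² · 5² · 11; 26450 = 2 · 5² · 23²; 2450 = 2 · 5² · 7²
lcm takes max exponent of each prime: 2 · 3² · 5² · 7² · 11 · 23² = 128308950

128308950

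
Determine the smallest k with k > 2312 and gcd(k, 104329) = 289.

2601

Multiples of 289 above 2312: 289·9, 289·10, … . Need the cofactor coprime to 104329/289 = 361.
Checking s = 9, 10, … the first with gcd(s, 361) = 1 is s = 9, giving 2601.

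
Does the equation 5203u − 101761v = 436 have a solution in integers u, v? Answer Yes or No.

No

gcd(5203, 101761): 101761 = 19·5203 + 2904; 5203 = 1·2904 + 2299; 2904 = 1·2299 + 605; 2299 = 3·605 + 484; 605 = 1·484 + 121; 484 = 4·121 + 0 → 121
121 does not divide 436, so a solution does not exist.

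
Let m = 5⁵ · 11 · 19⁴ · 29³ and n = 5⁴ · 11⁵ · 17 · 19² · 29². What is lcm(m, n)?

max exponent per prime: 5⁵ · 11⁵ · 17 · 19⁴ · 29³ = 27193854300851321875

27193854300851321875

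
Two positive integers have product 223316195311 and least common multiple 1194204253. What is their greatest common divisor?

gcd·lcm = product, so gcd = 223316195311/1194204253 = 187.

187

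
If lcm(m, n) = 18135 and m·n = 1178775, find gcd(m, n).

gcd·lcm = product, so gcd = 1178775/18135 = 65.

65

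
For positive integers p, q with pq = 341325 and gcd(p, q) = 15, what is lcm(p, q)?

22755

For any two positive integers, gcd × lcm equals their product. Hence lcm = 341325 / 15 = 22755.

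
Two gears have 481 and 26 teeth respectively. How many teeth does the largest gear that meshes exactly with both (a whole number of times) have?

Euclid: 481 = 18·26 + 13; 26 = 2·13 + 0. Last nonzero remainder: 13.

13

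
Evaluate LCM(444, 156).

gcd first: 444 = 2·156 + 132; 156 = 1·132 + 24; 132 = 5·24 + 12; 24 = 2·12 + 0 → gcd = 12
lcm = 444·156/gcd = 69264/12 = 5772

5772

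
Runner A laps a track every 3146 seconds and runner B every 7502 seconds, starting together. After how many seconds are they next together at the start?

gcd first: 7502 = 2·3146 + 1210; 3146 = 2·1210 + 726; 1210 = 1·726 + 484; 726 = 1·484 + 242; 484 = 2·242 + 0 → gcd = 242
lcm = 3146·7502/gcd = 23601292/242 = 97526

97526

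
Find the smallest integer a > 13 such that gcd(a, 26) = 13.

Multiples of 13 above 13: 13·2, 13·3, … . Need the cofactor coprime to 26/13 = 2.
Checking s = 2, 3, … the first with gcd(s, 2) = 1 is s = 3, giving 39.

39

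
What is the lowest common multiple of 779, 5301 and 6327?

779 = 19 · 41; 5301 = 3² · 19 · 31; 6327 = 3² · 19 · 37
lcm takes max exponent of each prime: 3² · 19 · 31 · 37 · 41 = 8041617

8041617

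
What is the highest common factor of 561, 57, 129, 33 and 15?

gcd(561, 57): 561 = 9·57 + 48; 57 = 1·48 + 9; 48 = 5·9 + 3; 9 = 3·3 + 0 → 3
gcd(3, 129): 129 = 43·3 + 0 → 3
gcd(3, 33): 33 = 11·3 + 0 → 3
gcd(3, 15): 15 = 5·3 + 0 → 3

3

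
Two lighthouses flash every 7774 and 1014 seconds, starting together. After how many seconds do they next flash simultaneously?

23322

gcd first: 7774 = 7·1014 + 676; 1014 = 1·676 + 338; 676 = 2·338 + 0 → gcd = 338
lcm = 7774·1014/gcd = 7882836/338 = 23322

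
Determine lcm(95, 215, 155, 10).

253270

lcm(95, 215) = 95·215/gcd = 20425/5 = 4085
lcm(4085, 155) = 4085·155/gcd = 633175/5 = 126635
lcm(126635, 10) = 126635·10/gcd = 1266350/5 = 253270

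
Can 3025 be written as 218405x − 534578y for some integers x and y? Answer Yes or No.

gcd(218405, 534578): 534578 = 2·218405 + 97768; 218405 = 2·97768 + 22869; 97768 = 4·22869 + 6292; 22869 = 3·6292 + 3993; 6292 = 1·3993 + 2299; 3993 = 1·2299 + 1694; 2299 = 1·1694 + 605; 1694 = 2·605 + 484; 605 = 1·484 + 121; 484 = 4·121 + 0 → 121
121 divides 3025, so a solution exists.

Yes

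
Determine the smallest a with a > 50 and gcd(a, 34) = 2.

52

34 = 2·17. Any a with gcd(a, 34) = 2 is a multiple of 2, say 2s, with s coprime to 17.
Need s > 50/2, so s ≥ 26. First s ≥ 26 with gcd(s, 17) = 1 is s = 26. Thus a = 2·26 = 52.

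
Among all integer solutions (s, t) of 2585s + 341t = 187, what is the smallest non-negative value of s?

13

Reduce mod 341: 2585s ≡ 187 (mod 341). With g = gcd(2585, 341) = 11 dividing 187, divide through: 235s ≡ 17 (mod 31).
Since gcd(235, 31) = 1, s ≡ 17·(235)⁻¹ ≡ 13 (mod 31). Smallest non-negative: 13.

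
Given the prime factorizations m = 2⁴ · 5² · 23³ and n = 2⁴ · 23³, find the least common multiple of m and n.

max exponent per prime: 2⁴ · 5² · 23³ = 4866800

4866800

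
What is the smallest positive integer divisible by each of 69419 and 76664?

69419 = 7 · 47 · 211; 76664 = 2³ · 7 · 37²
max exponents: 2³ · 7 · 37² · 47 · 211 = 760276888

760276888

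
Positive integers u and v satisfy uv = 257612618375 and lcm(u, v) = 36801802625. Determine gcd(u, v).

7

gcd·lcm = product, so gcd = 257612618375/36801802625 = 7.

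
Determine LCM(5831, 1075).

6268325

gcd first: 5831 = 5·1075 + 456; 1075 = 2·456 + 163; 456 = 2·163 + 130; 163 = 1·130 + 33; 130 = 3·33 + 31; 33 = 1·31 + 2; 31 = 15·2 + 1; 2 = 2·1 + 0 → gcd = 1
lcm = 5831·1075/gcd = 6268325/1 = 6268325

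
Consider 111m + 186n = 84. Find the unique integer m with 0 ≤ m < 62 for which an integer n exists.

Euclid: 186 = 1·111 + 75; 111 = 1·75 + 36; 75 = 2·36 + 3; 36 = 12·3 + 0 → gcd = 3; 84 = 3·28.
Back-substitution yields 111·(-5) + 186·(3) = 3, so one solution is m = -5·28 = -140, n = 3·28 = 84.
Solutions in m differ by 186/3 = 62; the one in [0, 62) is -140 mod 62 = 46.

46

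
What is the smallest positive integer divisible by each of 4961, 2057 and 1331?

927707

4961 = 11² · 41; 2057 = 11² · 17; 1331 = 11³
lcm takes max exponent of each prime: 11³ · 17 · 41 = 927707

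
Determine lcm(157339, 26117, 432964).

157339 = 7² · 13² · 19; 26117 = 7² · 13 · 41; 432964 = 2² · 7² · 47²
lcm takes max exponent of each prime: 2² · 7² · 13² · 19 · 41 · 47² = 57000143564

57000143564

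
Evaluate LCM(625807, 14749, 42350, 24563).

lcm(625807, 14749) = 625807·14749/gcd = 9230027443/7 = 1318575349
lcm(1318575349, 42350) = 1318575349·42350/gcd = 55841666030150/7 = 7977380861450
lcm(7977380861450, 24563) = 7977380861450·24563/gcd = 195948406099796350/847 = 231344044982050

231344044982050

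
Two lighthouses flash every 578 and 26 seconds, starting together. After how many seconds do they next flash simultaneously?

7514

gcd first: 578 = 22·26 + 6; 26 = 4·6 + 2; 6 = 3·2 + 0 → gcd = 2
lcm = 578·26/gcd = 15028/2 = 7514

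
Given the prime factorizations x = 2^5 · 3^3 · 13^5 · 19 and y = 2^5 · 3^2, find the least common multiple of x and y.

6095145888

max exponent per prime: 2^5 · 3^3 · 13^5 · 19 = 6095145888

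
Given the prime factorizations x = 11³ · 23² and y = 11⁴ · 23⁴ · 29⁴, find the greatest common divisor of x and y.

min exponent per shared prime: 11³ · 23² = 704099

704099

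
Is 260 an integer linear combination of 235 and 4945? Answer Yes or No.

Yes

gcd(235, 4945): 4945 = 21·235 + 10; 235 = 23·10 + 5; 10 = 2·5 + 0 → 5
5 divides 260, so a solution exists.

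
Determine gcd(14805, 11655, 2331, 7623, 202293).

63

gcd(14805, 11655): 14805 = 1·11655 + 3150; 11655 = 3·3150 + 2205; 3150 = 1·2205 + 945; 2205 = 2·945 + 315; 945 = 3·315 + 0 → 315
gcd(315, 2331): 2331 = 7·315 + 126; 315 = 2·126 + 63; 126 = 2·63 + 0 → 63
gcd(63, 7623): 7623 = 121·63 + 0 → 63
gcd(63, 202293): 202293 = 3211·63 + 0 → 63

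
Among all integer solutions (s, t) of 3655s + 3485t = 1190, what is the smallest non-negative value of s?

7

Reduce mod 3485: 3655s ≡ 1190 (mod 3485). With g = gcd(3655, 3485) = 85 dividing 1190, divide through: 43s ≡ 14 (mod 41).
Since gcd(43, 41) = 1, s ≡ 14·(43)⁻¹ ≡ 7 (mod 41). Smallest non-negative: 7.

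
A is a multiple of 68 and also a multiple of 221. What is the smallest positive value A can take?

gcd first: 221 = 3·68 + 17; 68 = 4·17 + 0 → gcd = 17
lcm = 68·221/gcd = 15028/17 = 884

884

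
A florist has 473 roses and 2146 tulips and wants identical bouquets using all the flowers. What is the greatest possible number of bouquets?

1

473 = 11 · 43
2146 = 2 · 29 · 37
Common: 1 = 1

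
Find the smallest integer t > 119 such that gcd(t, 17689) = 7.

Multiples of 7 above 119: 7·18, 7·19, … . Need the cofactor coprime to 17689/7 = 2527.
Checking s = 18, 19, … the first with gcd(s, 2527) = 1 is s = 18, giving 126.

126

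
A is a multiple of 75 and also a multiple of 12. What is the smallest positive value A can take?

gcd first: 75 = 6·12 + 3; 12 = 4·3 + 0 → gcd = 3
lcm = 75·12/gcd = 900/3 = 300

300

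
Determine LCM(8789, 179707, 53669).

lcm(8789, 179707) = 8789·179707/gcd = 1579444823/187 = 8446229
lcm(8446229, 53669) = 8446229·53669/gcd = 453300664201/187 = 2424067723

2424067723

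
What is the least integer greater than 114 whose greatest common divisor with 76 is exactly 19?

133

gcd(k, 76) = 19 forces 19 | k; write k = 19s. Then gcd(19s, 19·4) = 19·gcd(s, 4), so need gcd(s, 4) = 1.
19s > 114 gives s ≥ 7. The least s ≥ 7 coprime to 4 is 7, so k = 19·7 = 133.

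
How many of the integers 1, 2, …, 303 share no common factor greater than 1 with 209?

262

Prime factors of 209: 11, 19. Count integers ≤ 303 divisible by none of them.
By inclusion–exclusion: 303 − ⌊303/11⌋ − ⌊303/19⌋ + ⌊303/209⌋ = 262.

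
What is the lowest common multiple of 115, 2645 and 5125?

2711125

115 = 5 · 23; 2645 = 5 · 23²; 5125 = 5³ · 41
lcm takes max exponent of each prime: 5³ · 23² · 41 = 2711125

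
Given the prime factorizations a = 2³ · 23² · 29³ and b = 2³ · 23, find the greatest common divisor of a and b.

184

min exponent per shared prime: 2³ · 23 = 184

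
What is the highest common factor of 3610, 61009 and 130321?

361

3610 = 2 · 5 · 19²; 61009 = 13² · 19²; 130321 = 19⁴
gcd takes min exponent of each prime: 19² = 361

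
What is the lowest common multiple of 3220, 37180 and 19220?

5752526780

3220 = 2² · 5 · 7 · 23; 37180 = 2² · 5 · 11 · 13²; 19220 = 2² · 5 · 31²
lcm takes max exponent of each prime: 2² · 5 · 7 · 11 · 13² · 23 · 31² = 5752526780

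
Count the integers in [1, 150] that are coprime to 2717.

Prime factors of 2717: 11, 13, 19. Count integers ≤ 150 divisible by none of them.
By inclusion–exclusion: 150 − ⌊150/11⌋ − ⌊150/13⌋ − ⌊150/19⌋ + ⌊150/143⌋ + ⌊150/209⌋ + ⌊150/247⌋ − ⌊150/2717⌋ = 120.

120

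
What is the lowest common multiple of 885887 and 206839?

gcd first: 885887 = 4·206839 + 58531; 206839 = 3·58531 + 31246; 58531 = 1·31246 + 27285; 31246 = 1·27285 + 3961; 27285 = 6·3961 + 3519; 3961 = 1·3519 + 442; 3519 = 7·442 + 425; 442 = 1·425 + 17; 425 = 25·17 + 0 → gcd = 17
lcm = 885887·206839/gcd = 183235981193/17 = 10778587129

10778587129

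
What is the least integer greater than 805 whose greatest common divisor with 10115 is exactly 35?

gcd(x, 10115) = 35 forces 35 | x; write x = 35s. Then gcd(35s, 35·289) = 35·gcd(s, 289), so need gcd(s, 289) = 1.
35s > 805 gives s ≥ 24. The least s ≥ 24 coprime to 289 is 24, so x = 35·24 = 840.

840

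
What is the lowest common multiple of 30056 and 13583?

30056 = 2³ · 13 · 17²; 13583 = 17² · 47
max exponents: 2³ · 13 · 17² · 47 = 1412632

1412632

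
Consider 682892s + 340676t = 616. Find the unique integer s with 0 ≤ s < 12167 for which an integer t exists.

9734

Reduce mod 340676: 682892s ≡ 616 (mod 340676). With g = gcd(682892, 340676) = 28 dividing 616, divide through: 24389s ≡ 22 (mod 12167).
Since gcd(24389, 12167) = 1, s ≡ 22·(24389)⁻¹ ≡ 9734 (mod 12167). Smallest non-negative: 9734.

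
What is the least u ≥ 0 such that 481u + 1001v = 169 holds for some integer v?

Euclid: 1001 = 2·481 + 39; 481 = 12·39 + 13; 39 = 3·13 + 0 → gcd = 13; 169 = 13·13.
Back-substitution yields 481·(25) + 1001·(-12) = 13, so one solution is u = 25·13 = 325, v = -12·13 = -156.
Solutions in u differ by 1001/13 = 77; the one in [0, 77) is 325 mod 77 = 17.

17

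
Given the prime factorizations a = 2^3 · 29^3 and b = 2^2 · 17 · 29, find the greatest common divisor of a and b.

min exponent per shared prime: 2^2 · 29 = 116

116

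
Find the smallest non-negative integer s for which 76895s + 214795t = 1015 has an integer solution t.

Reduce mod 214795: 76895s ≡ 1015 (mod 214795). With g = gcd(76895, 214795) = 35 dividing 1015, divide through: 2197s ≡ 29 (mod 6137).
Since gcd(2197, 6137) = 1, s ≡ 29·(2197)⁻¹ ≡ 1771 (mod 6137). Smallest non-negative: 1771.

1771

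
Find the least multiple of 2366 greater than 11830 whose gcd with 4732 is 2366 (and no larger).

16562

gcd(a, 4732) = 2366 forces 2366 | a; write a = 2366s. Then gcd(2366s, 2366·2) = 2366·gcd(s, 2), so need gcd(s, 2) = 1.
2366s > 11830 gives s ≥ 6. The least s ≥ 6 coprime to 2 is 7, so a = 2366·7 = 16562.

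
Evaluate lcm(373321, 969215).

gcd first: 969215 = 2·373321 + 222573; 373321 = 1·222573 + 150748; 222573 = 1·150748 + 71825; 150748 = 2·71825 + 7098; 71825 = 10·7098 + 845; 7098 = 8·845 + 338; 845 = 2·338 + 169; 338 = 2·169 + 0 → gcd = 169
lcm = 373321·969215/gcd = 361828313015/169 = 2140995935

2140995935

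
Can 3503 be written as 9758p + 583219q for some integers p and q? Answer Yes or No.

No

By Bézout, 9758p + 583219q = 3503 has integer solutions iff gcd(9758, 583219) | 3503.
Euclid: 583219 = 59·9758 + 7497; 9758 = 1·7497 + 2261; 7497 = 3·2261 + 714; 2261 = 3·714 + 119; 714 = 6·119 + 0. gcd = 119; 3503 mod 119 = 52. No.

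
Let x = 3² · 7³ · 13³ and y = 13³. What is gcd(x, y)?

min exponent per shared prime: 13³ = 2197

2197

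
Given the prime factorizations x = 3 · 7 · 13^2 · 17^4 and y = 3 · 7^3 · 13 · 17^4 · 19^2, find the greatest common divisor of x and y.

min exponent per shared prime: 3 · 7 · 13 · 17^4 = 22801233

22801233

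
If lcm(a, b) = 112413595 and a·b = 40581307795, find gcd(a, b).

361

gcd·lcm = product, so gcd = 40581307795/112413595 = 361.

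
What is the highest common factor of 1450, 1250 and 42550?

50

1450 = 2 · 5² · 29; 1250 = 2 · 5⁴; 42550 = 2 · 5² · 23 · 37
gcd takes min exponent of each prime: 2 · 5² = 50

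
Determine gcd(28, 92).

28 = 2² · 7
92 = 2² · 23
Common: 2² = 4

4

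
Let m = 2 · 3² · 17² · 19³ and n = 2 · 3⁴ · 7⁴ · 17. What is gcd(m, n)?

306

min exponent per shared prime: 2 · 3² · 17 = 306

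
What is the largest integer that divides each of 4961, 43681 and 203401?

121

gcd(4961, 43681): 43681 = 8·4961 + 3993; 4961 = 1·3993 + 968; 3993 = 4·968 + 121; 968 = 8·121 + 0 → 121
gcd(121, 203401): 203401 = 1681·121 + 0 → 121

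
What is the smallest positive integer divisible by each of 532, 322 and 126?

110124

lcm(532, 322) = 532·322/gcd = 171304/14 = 12236
lcm(12236, 126) = 12236·126/gcd = 1541736/14 = 110124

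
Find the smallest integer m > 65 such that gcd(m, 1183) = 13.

gcd(m, 1183) = 13 forces 13 | m; write m = 13s. Then gcd(13s, 13·91) = 13·gcd(s, 91), so need gcd(s, 91) = 1.
13s > 65 gives s ≥ 6. The least s ≥ 6 coprime to 91 is 6, so m = 13·6 = 78.

78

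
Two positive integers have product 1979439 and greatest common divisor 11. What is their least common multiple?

179949

For any two positive integers, gcd × lcm equals their product. Hence lcm = 1979439 / 11 = 179949.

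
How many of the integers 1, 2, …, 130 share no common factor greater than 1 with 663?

75

Prime factors of 663: 3, 13, 17. Count integers ≤ 130 divisible by none of them.
By inclusion–exclusion: 130 − ⌊130/3⌋ − ⌊130/13⌋ − ⌊130/17⌋ + ⌊130/39⌋ + ⌊130/51⌋ + ⌊130/221⌋ − ⌊130/663⌋ = 75.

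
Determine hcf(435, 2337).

Euclid: 2337 = 5·435 + 162; 435 = 2·162 + 111; 162 = 1·111 + 51; 111 = 2·51 + 9; 51 = 5·9 + 6; 9 = 1·6 + 3; 6 = 2·3 + 0. Last nonzero remainder: 3.

3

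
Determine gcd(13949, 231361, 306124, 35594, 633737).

13

gcd(13949, 231361): 231361 = 16·13949 + 8177; 13949 = 1·8177 + 5772; 8177 = 1·5772 + 2405; 5772 = 2·2405 + 962; 2405 = 2·962 + 481; 962 = 2·481 + 0 → 481
gcd(481, 306124): 306124 = 636·481 + 208; 481 = 2·208 + 65; 208 = 3·65 + 13; 65 = 5·13 + 0 → 13
gcd(13, 35594): 35594 = 2738·13 + 0 → 13
gcd(13, 633737): 633737 = 48749·13 + 0 → 13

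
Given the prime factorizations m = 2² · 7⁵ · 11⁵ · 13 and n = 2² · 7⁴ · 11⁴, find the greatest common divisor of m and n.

140612164

min exponent per shared prime: 2² · 7⁴ · 11⁴ = 140612164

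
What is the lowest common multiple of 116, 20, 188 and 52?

116 = 2² · 29; 20 = 2² · 5; 188 = 2² · 47; 52 = 2² · 13
lcm takes max exponent of each prime: 2² · 5 · 13 · 29 · 47 = 354380

354380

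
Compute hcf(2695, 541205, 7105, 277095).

gcd(2695, 541205): 541205 = 200·2695 + 2205; 2695 = 1·2205 + 490; 2205 = 4·490 + 245; 490 = 2·245 + 0 → 245
gcd(245, 7105): 7105 = 29·245 + 0 → 245
gcd(245, 277095): 277095 = 1131·245 + 0 → 245

245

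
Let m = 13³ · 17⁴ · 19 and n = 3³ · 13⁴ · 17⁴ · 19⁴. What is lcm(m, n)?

8393580553226427

max exponent per prime: 3³ · 13⁴ · 17⁴ · 19⁴ = 8393580553226427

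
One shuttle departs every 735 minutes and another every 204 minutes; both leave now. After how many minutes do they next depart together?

735 = 3 · 5 · 7²; 204 = 2² · 3 · 17
max exponents: 2² · 3 · 5 · 7² · 17 = 49980

49980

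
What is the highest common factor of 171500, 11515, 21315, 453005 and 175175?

gcd(171500, 11515): 171500 = 14·11515 + 10290; 11515 = 1·10290 + 1225; 10290 = 8·1225 + 490; 1225 = 2·490 + 245; 490 = 2·245 + 0 → 245
gcd(245, 21315): 21315 = 87·245 + 0 → 245
gcd(245, 453005): 453005 = 1849·245 + 0 → 245
gcd(245, 175175): 175175 = 715·245 + 0 → 245

245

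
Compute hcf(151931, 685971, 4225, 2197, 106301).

169

gcd(151931, 685971): 685971 = 4·151931 + 78247; 151931 = 1·78247 + 73684; 78247 = 1·73684 + 4563; 73684 = 16·4563 + 676; 4563 = 6·676 + 507; 676 = 1·507 + 169; 507 = 3·169 + 0 → 169
gcd(169, 4225): 4225 = 25·169 + 0 → 169
gcd(169, 2197): 2197 = 13·169 + 0 → 169
gcd(169, 106301): 106301 = 629·169 + 0 → 169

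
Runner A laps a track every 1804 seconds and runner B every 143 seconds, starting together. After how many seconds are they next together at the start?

23452

1804 = 2² · 11 · 41; 143 = 11 · 13
max exponents: 2² · 11 · 13 · 41 = 23452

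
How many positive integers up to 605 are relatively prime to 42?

173

42 = 2·3·7. Inclusion–exclusion on these primes:
605 − ⌊605/2⌋ − ⌊605/3⌋ − ⌊605/7⌋ + ⌊605/6⌋ + ⌊605/14⌋ + ⌊605/21⌋ − ⌊605/42⌋ = 173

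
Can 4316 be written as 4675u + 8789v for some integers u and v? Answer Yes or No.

No

By Bézout, 4675u + 8789v = 4316 has integer solutions iff gcd(4675, 8789) | 4316.
Euclid: 8789 = 1·4675 + 4114; 4675 = 1·4114 + 561; 4114 = 7·561 + 187; 561 = 3·187 + 0. gcd = 187; 4316 mod 187 = 15. No.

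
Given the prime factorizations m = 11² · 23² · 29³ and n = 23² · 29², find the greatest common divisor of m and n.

min exponent per shared prime: 23² · 29² = 444889

444889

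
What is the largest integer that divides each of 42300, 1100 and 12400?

gcd(42300, 1100): 42300 = 38·1100 + 500; 1100 = 2·500 + 100; 500 = 5·100 + 0 → 100
gcd(100, 12400): 12400 = 124·100 + 0 → 100

100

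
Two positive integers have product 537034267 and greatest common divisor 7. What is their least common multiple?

gcd·lcm = product, so lcm = 537034267/7 = 76719181.

76719181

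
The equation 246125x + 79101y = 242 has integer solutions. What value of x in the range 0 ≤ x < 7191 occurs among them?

Reduce mod 79101: 246125x ≡ 242 (mod 79101). With g = gcd(246125, 79101) = 11 dividing 242, divide through: 22375x ≡ 22 (mod 7191).
Since gcd(22375, 7191) = 1, x ≡ 22·(22375)⁻¹ ≡ 6133 (mod 7191). Smallest non-negative: 6133.

6133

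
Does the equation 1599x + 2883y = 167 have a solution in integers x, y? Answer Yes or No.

gcd(1599, 2883): 2883 = 1·1599 + 1284; 1599 = 1·1284 + 315; 1284 = 4·315 + 24; 315 = 13·24 + 3; 24 = 8·3 + 0 → 3
3 does not divide 167, so a solution does not exist.

No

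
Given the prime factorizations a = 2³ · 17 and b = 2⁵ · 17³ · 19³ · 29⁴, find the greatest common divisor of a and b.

136

min exponent per shared prime: 2³ · 17 = 136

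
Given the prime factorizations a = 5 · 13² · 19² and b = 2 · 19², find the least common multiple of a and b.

610090

max exponent per prime: 2 · 5 · 13² · 19² = 610090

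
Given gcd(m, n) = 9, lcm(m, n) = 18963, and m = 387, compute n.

m·n = gcd·lcm = 9·18963 = 170667, so n = 170667/387 = 441.

441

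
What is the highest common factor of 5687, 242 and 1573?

121

gcd(5687, 242): 5687 = 23·242 + 121; 242 = 2·121 + 0 → 121
gcd(121, 1573): 1573 = 13·121 + 0 → 121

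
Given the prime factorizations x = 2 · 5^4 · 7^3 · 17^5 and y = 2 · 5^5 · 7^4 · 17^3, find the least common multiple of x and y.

max exponent per prime: 2 · 5^5 · 7^4 · 17^5 = 21306729106250

21306729106250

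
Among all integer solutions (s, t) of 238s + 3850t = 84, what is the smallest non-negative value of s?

243

gcd(238, 3850) = 14 (Euclid: 3850 = 16·238 + 42; 238 = 5·42 + 28; 42 = 1·28 + 14; 28 = 2·14 + 0), and 14 | 84.
Extended Euclid: 238·(-97) + 3850·(6) = 14. Scale by 6: s₀ = -582.
General solution s = s₀ + 275k; reducing mod 275 gives s = 243 (and t = -15).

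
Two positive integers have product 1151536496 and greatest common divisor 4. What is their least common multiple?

287884124

Since gcd(u,v)·lcm(u,v) = uv, lcm = 1151536496/4 = 287884124.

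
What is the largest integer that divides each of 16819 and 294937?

Euclid: 294937 = 17·16819 + 9014; 16819 = 1·9014 + 7805; 9014 = 1·7805 + 1209; 7805 = 6·1209 + 551; 1209 = 2·551 + 107; 551 = 5·107 + 16; 107 = 6·16 + 11; 16 = 1·11 + 5; 11 = 2·5 + 1; 5 = 5·1 + 0. Last nonzero remainder: 1.

1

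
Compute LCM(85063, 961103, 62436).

lcm(85063, 961103) = 85063·961103/gcd = 81754304489/121 = 675655409
lcm(675655409, 62436) = 675655409·62436/gcd = 42185221116324/121 = 348638191044

348638191044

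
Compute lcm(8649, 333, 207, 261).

213448671

8649 = 3² · 31²; 333 = 3² · 37; 207 = 3² · 23; 261 = 3² · 29
lcm takes max exponent of each prime: 3² · 23 · 29 · 31² · 37 = 213448671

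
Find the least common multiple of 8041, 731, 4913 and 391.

53448527

lcm(8041, 731) = 8041·731/gcd = 5877971/731 = 8041
lcm(8041, 4913) = 8041·4913/gcd = 39505433/17 = 2323849
lcm(2323849, 391) = 2323849·391/gcd = 908624959/17 = 53448527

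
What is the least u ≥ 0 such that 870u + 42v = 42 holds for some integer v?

0

Euclid: 870 = 20·42 + 30; 42 = 1·30 + 12; 30 = 2·12 + 6; 12 = 2·6 + 0 → gcd = 6; 42 = 6·7.
Back-substitution yields 870·(3) + 42·(-62) = 6, so one solution is u = 3·7 = 21, v = -62·7 = -434.
Solutions in u differ by 42/6 = 7; the one in [0, 7) is 21 mod 7 = 0.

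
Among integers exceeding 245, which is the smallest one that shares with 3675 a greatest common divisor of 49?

gcd(t, 3675) = 49 forces 49 | t; write t = 49s. Then gcd(49s, 49·75) = 49·gcd(s, 75), so need gcd(s, 75) = 1.
49s > 245 gives s ≥ 6. The least s ≥ 6 coprime to 75 is 7, so t = 49·7 = 343.

343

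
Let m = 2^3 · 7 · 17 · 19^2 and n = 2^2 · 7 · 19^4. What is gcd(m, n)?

10108

min exponent per shared prime: 2^2 · 7 · 19^2 = 10108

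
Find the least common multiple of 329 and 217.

gcd first: 329 = 1·217 + 112; 217 = 1·112 + 105; 112 = 1·105 + 7; 105 = 15·7 + 0 → gcd = 7
lcm = 329·217/gcd = 71393/7 = 10199

10199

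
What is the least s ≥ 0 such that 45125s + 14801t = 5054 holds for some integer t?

gcd(45125, 14801) = 361 (Euclid: 45125 = 3·14801 + 722; 14801 = 20·722 + 361; 722 = 2·361 + 0), and 361 | 5054.
Extended Euclid: 45125·(-20) + 14801·(61) = 361. Scale by 14: s₀ = -280.
General solution s = s₀ + 41k; reducing mod 41 gives s = 7 (and t = -21).

7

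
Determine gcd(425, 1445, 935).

85

gcd(425, 1445): 1445 = 3·425 + 170; 425 = 2·170 + 85; 170 = 2·85 + 0 → 85
gcd(85, 935): 935 = 11·85 + 0 → 85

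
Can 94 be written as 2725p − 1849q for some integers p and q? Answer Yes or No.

Yes

By Bézout, 2725p − 1849q = 94 has integer solutions iff gcd(2725, 1849) | 94.
Euclid: 2725 = 1·1849 + 876; 1849 = 2·876 + 97; 876 = 9·97 + 3; 97 = 32·3 + 1; 3 = 3·1 + 0. gcd = 1; 94 mod 1 = 0. Yes.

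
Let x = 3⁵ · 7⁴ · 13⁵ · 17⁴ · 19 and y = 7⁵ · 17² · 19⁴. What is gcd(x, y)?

13183891

min exponent per shared prime: 7⁴ · 17² · 19 = 13183891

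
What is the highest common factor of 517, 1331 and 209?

gcd(517, 1331): 1331 = 2·517 + 297; 517 = 1·297 + 220; 297 = 1·220 + 77; 220 = 2·77 + 66; 77 = 1·66 + 11; 66 = 6·11 + 0 → 11
gcd(11, 209): 209 = 19·11 + 0 → 11

11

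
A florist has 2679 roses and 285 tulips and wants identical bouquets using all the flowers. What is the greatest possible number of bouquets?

Euclid: 2679 = 9·285 + 114; 285 = 2·114 + 57; 114 = 2·57 + 0. Last nonzero remainder: 57.

57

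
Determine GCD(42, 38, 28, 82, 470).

2

42 = 2 · 3 · 7; 38 = 2 · 19; 28 = 2² · 7; 82 = 2 · 41; 470 = 2 · 5 · 47
gcd takes min exponent of each prime: 2 = 2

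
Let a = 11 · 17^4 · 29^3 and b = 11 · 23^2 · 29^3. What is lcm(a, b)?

max exponent per prime: 11 · 17^4 · 23^2 · 29^3 = 11853266159911

11853266159911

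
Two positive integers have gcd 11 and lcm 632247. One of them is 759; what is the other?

Using uv = gcd(u,v)·lcm(u,v) = 11·632247 = 6954717, we get v = 6954717/759 = 9163.

9163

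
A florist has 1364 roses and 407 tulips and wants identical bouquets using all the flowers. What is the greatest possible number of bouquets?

1364 = 2² · 11 · 31
407 = 11 · 37
Common: 11 = 11

11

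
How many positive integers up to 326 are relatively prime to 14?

Prime factors of 14: 2, 7. Count integers ≤ 326 divisible by none of them.
By inclusion–exclusion: 326 − ⌊326/2⌋ − ⌊326/7⌋ + ⌊326/14⌋ = 140.

140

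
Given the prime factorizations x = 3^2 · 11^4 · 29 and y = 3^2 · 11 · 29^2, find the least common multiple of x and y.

110817729

max exponent per prime: 3^2 · 11^4 · 29^2 = 110817729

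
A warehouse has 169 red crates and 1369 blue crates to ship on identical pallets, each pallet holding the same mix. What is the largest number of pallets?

1

Euclid: 1369 = 8·169 + 17; 169 = 9·17 + 16; 17 = 1·16 + 1; 16 = 16·1 + 0. Last nonzero remainder: 1.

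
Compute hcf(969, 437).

19

969 = 3 · 17 · 19
437 = 19 · 23
Common: 19 = 19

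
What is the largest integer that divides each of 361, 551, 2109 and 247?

19

gcd(361, 551): 551 = 1·361 + 190; 361 = 1·190 + 171; 190 = 1·171 + 19; 171 = 9·19 + 0 → 19
gcd(19, 2109): 2109 = 111·19 + 0 → 19
gcd(19, 247): 247 = 13·19 + 0 → 19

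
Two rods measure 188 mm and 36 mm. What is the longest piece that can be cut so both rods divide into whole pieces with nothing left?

Euclid: 188 = 5·36 + 8; 36 = 4·8 + 4; 8 = 2·4 + 0. Last nonzero remainder: 4.

4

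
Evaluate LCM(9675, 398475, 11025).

119940975

9675 = 3² · 5² · 43; 398475 = 3² · 5² · 7 · 11 · 23; 11025 = 3² · 5² · 7²
lcm takes max exponent of each prime: 3² · 5² · 7² · 11 · 23 · 43 = 119940975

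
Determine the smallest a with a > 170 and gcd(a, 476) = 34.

476 = 34·14. Any a with gcd(a, 476) = 34 is a multiple of 34, say 34s, with s coprime to 14.
Need s > 170/34, so s ≥ 6. First s ≥ 6 with gcd(s, 14) = 1 is s = 9. Thus a = 34·9 = 306.

306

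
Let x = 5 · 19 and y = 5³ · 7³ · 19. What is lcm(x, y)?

814625

max exponent per prime: 5³ · 7³ · 19 = 814625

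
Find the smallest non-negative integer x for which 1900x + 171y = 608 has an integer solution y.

Reduce mod 171: 1900x ≡ 608 (mod 171). With g = gcd(1900, 171) = 19 dividing 608, divide through: 100x ≡ 32 (mod 9).
Since gcd(100, 9) = 1, x ≡ 32·(100)⁻¹ ≡ 5 (mod 9). Smallest non-negative: 5.

5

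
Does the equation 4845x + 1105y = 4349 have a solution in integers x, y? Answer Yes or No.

By Bézout, 4845x + 1105y = 4349 has integer solutions iff gcd(4845, 1105) | 4349.
Euclid: 4845 = 4·1105 + 425; 1105 = 2·425 + 255; 425 = 1·255 + 170; 255 = 1·170 + 85; 170 = 2·85 + 0. gcd = 85; 4349 mod 85 = 14. No.

No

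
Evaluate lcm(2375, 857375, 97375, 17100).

1265485500

2375 = 5³ · 19; 857375 = 5³ · 19³; 97375 = 5³ · 19 · 41; 17100 = 2² · 3² · 5² · 19
lcm takes max exponent of each prime: 2² · 3² · 5³ · 19³ · 41 = 1265485500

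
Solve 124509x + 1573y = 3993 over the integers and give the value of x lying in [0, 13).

10

Reduce mod 1573: 124509x ≡ 3993 (mod 1573). With g = gcd(124509, 1573) = 121 dividing 3993, divide through: 1029x ≡ 33 (mod 13).
Since gcd(1029, 13) = 1, x ≡ 33·(1029)⁻¹ ≡ 10 (mod 13). Smallest non-negative: 10.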